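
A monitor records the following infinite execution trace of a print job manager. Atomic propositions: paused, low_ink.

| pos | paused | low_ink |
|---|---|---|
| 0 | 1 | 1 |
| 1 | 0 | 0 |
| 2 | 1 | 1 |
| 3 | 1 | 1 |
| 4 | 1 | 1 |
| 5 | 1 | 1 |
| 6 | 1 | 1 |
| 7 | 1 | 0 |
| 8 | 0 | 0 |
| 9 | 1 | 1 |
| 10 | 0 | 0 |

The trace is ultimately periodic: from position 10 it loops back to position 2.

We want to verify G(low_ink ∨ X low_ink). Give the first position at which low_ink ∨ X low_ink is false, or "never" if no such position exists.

7

Check low_ink ∨ X low_ink at each position in order: 0 ✓, 1 ✓, 2 ✓, 3 ✓, 4 ✓, 5 ✓, 6 ✓.
At position 7 the labels are {paused} and the next position 8 has {}, so low_ink ∨ X low_ink is false there. This is the first violation.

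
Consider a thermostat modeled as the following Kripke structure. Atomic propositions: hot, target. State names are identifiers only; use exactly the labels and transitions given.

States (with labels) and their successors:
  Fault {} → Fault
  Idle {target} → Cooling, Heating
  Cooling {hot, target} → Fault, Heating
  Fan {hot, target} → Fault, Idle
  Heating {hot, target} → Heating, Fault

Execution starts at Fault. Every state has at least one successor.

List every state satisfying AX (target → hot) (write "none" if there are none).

{Fault, Idle, Cooling, Heating}

States satisfying target → hot: {Fault, Cooling, Fan, Heating}.
States satisfying AX (target → hot): {Fault, Idle, Cooling, Heating}.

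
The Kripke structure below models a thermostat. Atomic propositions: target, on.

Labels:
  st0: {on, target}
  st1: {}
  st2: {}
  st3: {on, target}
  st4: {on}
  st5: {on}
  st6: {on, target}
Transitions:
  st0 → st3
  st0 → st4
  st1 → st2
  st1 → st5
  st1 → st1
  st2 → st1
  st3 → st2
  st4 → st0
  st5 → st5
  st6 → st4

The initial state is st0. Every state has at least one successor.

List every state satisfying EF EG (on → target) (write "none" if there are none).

{st0, st1, st2, st3, st4, st6}

States satisfying EG (on → target): {st0, st1, st2, st3}.
States satisfying EF EG (on → target): {st0, st1, st2, st3, st4, st6}.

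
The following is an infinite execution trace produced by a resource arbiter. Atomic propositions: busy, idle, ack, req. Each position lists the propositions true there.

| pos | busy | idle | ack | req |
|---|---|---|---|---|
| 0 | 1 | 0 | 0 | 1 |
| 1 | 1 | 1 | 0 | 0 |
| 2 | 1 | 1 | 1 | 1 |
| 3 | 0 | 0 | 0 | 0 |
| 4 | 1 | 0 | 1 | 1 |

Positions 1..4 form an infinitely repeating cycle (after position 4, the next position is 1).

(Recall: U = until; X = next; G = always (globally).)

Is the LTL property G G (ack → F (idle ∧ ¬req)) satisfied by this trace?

G (ack → F (idle ∧ ¬req)) holds at every position 0..4, and those are all positions ever visited, so G G (ack → F (idle ∧ ¬req)) holds.

Holds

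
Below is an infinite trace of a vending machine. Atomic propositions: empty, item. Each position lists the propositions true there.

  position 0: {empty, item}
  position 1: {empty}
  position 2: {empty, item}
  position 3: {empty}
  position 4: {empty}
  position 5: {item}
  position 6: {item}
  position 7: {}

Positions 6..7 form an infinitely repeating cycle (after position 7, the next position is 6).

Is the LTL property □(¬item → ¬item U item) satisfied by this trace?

¬item → ¬item U item holds at every position 0..7, and those are all positions ever visited, so □(¬item → ¬item U item) holds.
Positions where ¬item holds: 1, 3, 4, 7.
Check ¬item U item at each: 1→ok, 3→ok, 4→ok, 7→ok.

Satisfied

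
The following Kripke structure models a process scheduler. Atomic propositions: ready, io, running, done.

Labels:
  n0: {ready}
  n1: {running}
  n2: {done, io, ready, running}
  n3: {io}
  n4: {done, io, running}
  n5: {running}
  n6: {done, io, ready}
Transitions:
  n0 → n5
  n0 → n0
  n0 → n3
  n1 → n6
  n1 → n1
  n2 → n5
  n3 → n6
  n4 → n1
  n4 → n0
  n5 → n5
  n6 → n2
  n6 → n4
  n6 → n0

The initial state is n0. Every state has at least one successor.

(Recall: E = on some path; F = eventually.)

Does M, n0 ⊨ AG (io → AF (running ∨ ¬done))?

Satisfied

States satisfying io → AF (running ∨ ¬done): {n0, n1, n2, n3, n4, n5, n6}.
States satisfying AG (io → AF (running ∨ ¬done)): {n0, n1, n2, n3, n4, n5, n6}.
Every state reachable from n0 satisfies io → AF (running ∨ ¬done).
n0 ∈ Sat(AG (io → AF (running ∨ ¬done))).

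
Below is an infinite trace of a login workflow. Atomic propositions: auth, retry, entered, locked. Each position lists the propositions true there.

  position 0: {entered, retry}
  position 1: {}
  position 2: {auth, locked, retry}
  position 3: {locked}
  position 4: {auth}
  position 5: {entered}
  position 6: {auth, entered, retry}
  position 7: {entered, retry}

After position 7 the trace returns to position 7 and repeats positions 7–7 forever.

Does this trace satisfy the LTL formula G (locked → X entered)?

locked → X entered must hold at every position from 0 onward. It fails at position 2, so G (locked → X entered) is false.
Positions where locked holds: 2, 3.
Check X entered at each: 2→fails, 3→fails.

Does not hold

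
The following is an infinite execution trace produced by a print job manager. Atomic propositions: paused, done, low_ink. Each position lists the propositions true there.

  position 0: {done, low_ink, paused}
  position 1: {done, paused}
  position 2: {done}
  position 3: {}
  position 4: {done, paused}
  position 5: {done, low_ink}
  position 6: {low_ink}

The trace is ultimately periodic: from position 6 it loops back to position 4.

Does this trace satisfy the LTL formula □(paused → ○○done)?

paused → ○○done must hold at every position from 0 onward. It fails at position 1, so □(paused → ○○done) is false.
Positions where paused holds: 0, 1, 4.
Check ○○done at each: 0→ok, 1→fails, 4→fails.

Does not hold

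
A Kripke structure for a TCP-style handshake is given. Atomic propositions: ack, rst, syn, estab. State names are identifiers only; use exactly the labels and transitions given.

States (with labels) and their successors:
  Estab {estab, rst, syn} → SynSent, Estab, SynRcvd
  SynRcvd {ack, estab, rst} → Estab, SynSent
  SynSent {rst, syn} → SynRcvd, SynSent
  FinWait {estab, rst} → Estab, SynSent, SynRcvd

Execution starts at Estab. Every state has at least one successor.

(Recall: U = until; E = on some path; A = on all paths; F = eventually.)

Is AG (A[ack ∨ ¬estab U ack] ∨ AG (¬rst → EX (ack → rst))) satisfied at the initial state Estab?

Holds

States satisfying A[ack ∨ ¬estab U ack] ∨ AG (¬rst → EX (ack → rst)): {Estab, SynRcvd, SynSent, FinWait}.
States satisfying AG (A[ack ∨ ¬estab U ack] ∨ AG (¬rst → EX (ack → rst))): {Estab, SynRcvd, SynSent, FinWait}.
Every state reachable from Estab satisfies A[ack ∨ ¬estab U ack] ∨ AG (¬rst → EX (ack → rst)).
Estab ∈ Sat(AG (A[ack ∨ ¬estab U ack] ∨ AG (¬rst → EX (ack → rst)))).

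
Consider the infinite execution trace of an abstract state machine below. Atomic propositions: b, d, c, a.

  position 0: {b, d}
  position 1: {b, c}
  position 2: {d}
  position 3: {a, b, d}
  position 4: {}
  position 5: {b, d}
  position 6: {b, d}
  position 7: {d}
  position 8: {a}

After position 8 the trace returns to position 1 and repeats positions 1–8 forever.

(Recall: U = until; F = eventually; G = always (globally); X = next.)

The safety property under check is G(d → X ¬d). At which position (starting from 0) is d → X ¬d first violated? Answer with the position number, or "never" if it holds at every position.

Check d → X ¬d at each position in order: 0 ✓, 1 ✓.
At position 2 the labels are {d} and the next position 3 has {a, b, d}, so d → X ¬d is false there. This is the first violation.

2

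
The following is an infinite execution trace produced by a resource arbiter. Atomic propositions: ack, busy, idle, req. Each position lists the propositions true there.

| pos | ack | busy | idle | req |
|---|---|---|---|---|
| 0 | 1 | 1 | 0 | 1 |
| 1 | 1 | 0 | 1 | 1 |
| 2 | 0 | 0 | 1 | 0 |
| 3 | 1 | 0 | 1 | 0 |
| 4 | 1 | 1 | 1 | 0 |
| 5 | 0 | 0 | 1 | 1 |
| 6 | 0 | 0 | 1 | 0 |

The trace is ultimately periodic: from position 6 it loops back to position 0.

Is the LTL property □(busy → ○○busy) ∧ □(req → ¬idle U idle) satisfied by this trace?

Does not hold

busy → ○○busy must hold at every position from 0 onward. It fails at position 0, so □(busy → ○○busy) is false.
Positions where busy holds: 0, 4.
Check ○○busy at each: 0→fails, 4→fails.
req → ¬idle U idle holds at every position 0..6, and those are all positions ever visited, so □(req → ¬idle U idle) holds.
Positions where req holds: 0, 1, 5.
Check ¬idle U idle at each: 0→ok, 1→ok, 5→ok.
At position 0: □(busy → ○○busy) is false; □(req → ¬idle U idle) is true; so □(busy → ○○busy) ∧ □(req → ¬idle U idle) is false.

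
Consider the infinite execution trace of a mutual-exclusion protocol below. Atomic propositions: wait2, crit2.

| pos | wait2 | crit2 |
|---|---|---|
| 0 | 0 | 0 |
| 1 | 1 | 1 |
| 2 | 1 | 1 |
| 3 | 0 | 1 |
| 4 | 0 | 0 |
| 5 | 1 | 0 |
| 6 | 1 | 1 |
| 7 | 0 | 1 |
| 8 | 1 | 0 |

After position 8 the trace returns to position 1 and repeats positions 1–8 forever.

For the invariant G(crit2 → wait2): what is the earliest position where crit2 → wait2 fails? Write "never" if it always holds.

3

Check crit2 → wait2 at each position in order: 0 ✓, 1 ✓, 2 ✓.
At position 3 the labels are {crit2}, so crit2 → wait2 is false there. This is the first violation.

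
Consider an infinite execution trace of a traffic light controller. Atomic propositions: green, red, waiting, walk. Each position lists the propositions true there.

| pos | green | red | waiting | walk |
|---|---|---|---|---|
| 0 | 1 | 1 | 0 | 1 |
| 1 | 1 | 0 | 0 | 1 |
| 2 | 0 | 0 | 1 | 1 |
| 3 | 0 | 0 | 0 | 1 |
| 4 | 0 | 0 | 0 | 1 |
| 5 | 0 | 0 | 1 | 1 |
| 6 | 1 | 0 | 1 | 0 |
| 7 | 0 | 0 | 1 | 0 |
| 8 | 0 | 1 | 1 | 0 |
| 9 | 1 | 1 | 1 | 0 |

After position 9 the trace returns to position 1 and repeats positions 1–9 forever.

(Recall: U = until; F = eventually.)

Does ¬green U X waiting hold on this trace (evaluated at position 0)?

No

Walking from position 0: at position 0, X waiting has not yet held and ¬green fails, so ¬green U X waiting is false.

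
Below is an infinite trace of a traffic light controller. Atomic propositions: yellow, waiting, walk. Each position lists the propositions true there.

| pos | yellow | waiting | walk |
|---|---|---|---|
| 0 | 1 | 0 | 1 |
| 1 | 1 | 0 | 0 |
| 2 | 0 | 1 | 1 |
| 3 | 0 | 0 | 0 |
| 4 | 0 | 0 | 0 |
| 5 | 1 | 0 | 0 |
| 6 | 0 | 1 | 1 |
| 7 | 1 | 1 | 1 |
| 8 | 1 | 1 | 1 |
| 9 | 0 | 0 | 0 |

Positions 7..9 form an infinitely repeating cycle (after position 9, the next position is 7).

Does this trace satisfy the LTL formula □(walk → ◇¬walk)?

walk → ◇¬walk holds at every position 0..9, and those are all positions ever visited, so □(walk → ◇¬walk) holds.
Positions where walk holds: 0, 2, 6, 7, 8.
Check ◇¬walk at each: 0→ok, 2→ok, 6→ok, 7→ok, 8→ok.

Satisfied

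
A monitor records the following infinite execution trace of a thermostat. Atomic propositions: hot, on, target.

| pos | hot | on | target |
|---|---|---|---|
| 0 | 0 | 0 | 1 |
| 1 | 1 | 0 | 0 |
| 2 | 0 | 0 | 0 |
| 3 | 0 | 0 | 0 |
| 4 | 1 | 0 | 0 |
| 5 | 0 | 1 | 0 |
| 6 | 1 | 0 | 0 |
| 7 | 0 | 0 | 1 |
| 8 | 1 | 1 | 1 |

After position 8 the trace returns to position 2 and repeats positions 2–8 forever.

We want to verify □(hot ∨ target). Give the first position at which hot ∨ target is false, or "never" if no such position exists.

Check hot ∨ target at each position in order: 0 ✓, 1 ✓.
At position 2 the labels are {}, so hot ∨ target is false there. This is the first violation.

2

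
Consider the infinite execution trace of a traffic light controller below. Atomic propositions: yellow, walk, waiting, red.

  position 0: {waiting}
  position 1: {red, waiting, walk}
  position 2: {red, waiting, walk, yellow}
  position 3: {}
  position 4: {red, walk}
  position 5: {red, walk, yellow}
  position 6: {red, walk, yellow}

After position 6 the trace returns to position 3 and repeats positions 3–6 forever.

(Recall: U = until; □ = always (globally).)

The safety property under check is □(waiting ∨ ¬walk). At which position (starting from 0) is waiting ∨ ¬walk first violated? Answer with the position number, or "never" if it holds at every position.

4

Check waiting ∨ ¬walk at each position in order: 0 ✓, 1 ✓, 2 ✓, 3 ✓.
At position 4 the labels are {red, walk}, so waiting ∨ ¬walk is false there. This is the first violation.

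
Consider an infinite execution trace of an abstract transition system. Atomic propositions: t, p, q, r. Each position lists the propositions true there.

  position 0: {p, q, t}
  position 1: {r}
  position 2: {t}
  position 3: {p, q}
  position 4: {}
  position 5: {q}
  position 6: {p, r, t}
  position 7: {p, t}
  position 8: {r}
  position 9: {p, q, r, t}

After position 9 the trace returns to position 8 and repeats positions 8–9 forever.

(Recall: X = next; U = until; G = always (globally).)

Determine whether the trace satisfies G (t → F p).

t → F p holds at every position 0..9, and those are all positions ever visited, so G (t → F p) holds.
Positions where t holds: 0, 2, 6, 7, 9.
Check F p at each: 0→ok, 2→ok, 6→ok, 7→ok, 9→ok.

Yes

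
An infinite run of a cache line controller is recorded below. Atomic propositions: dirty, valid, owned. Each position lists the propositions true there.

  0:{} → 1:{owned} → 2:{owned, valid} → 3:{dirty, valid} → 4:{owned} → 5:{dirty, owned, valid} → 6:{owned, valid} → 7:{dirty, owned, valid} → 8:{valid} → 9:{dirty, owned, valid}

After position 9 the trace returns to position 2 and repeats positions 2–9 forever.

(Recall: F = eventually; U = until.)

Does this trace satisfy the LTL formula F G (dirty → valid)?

Satisfied

G (dirty → valid) holds at position 0, which is reachable from 0, so F G (dirty → valid) holds.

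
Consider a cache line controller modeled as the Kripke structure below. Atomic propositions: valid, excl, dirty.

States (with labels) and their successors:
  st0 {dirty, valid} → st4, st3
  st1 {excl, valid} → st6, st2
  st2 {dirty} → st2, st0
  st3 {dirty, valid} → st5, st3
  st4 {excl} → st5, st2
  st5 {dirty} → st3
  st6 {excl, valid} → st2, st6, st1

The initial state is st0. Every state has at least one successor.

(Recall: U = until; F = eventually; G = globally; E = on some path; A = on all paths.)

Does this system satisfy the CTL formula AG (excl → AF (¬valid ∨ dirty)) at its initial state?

States satisfying excl → AF (¬valid ∨ dirty): {st0, st2, st3, st4, st5}.
States satisfying AG (excl → AF (¬valid ∨ dirty)): {st0, st2, st3, st4, st5}.
Every state reachable from st0 satisfies excl → AF (¬valid ∨ dirty).
st0 ∈ Sat(AG (excl → AF (¬valid ∨ dirty))).

Holds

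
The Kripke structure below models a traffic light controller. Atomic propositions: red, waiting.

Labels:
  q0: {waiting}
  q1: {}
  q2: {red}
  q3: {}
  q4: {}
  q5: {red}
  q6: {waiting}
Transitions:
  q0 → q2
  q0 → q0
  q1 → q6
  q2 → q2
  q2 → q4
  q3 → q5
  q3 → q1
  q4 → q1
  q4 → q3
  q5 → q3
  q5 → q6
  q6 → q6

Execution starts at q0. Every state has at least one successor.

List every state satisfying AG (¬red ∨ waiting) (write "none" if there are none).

States satisfying ¬red ∨ waiting: {q0, q1, q3, q4, q6}.
States satisfying AG (¬red ∨ waiting): {q1, q6}.

{q1, q6}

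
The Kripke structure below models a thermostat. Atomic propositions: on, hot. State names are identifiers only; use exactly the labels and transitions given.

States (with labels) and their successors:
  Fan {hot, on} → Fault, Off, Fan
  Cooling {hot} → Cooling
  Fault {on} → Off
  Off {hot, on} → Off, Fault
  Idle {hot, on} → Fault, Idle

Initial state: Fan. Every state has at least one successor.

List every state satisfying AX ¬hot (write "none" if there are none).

States satisfying ¬hot: {Fault}.
States satisfying AX ¬hot: ∅.

none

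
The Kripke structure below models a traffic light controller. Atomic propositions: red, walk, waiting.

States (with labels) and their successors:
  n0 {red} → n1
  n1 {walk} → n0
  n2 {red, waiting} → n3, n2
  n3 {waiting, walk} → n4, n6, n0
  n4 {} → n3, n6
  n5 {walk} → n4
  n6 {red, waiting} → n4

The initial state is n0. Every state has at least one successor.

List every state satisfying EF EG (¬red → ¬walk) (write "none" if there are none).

{n2, n3, n4, n5, n6}

States satisfying EG (¬red → ¬walk): {n2, n4, n6}.
States satisfying EF EG (¬red → ¬walk): {n2, n3, n4, n5, n6}.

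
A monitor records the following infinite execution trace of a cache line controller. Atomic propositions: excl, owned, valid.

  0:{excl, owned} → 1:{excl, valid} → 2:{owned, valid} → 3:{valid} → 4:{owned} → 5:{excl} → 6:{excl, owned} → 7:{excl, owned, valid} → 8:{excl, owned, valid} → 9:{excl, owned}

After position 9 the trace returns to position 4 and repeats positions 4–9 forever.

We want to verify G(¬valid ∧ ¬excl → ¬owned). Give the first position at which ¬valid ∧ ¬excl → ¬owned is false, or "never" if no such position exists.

4

Check ¬valid ∧ ¬excl → ¬owned at each position in order: 0 ✓, 1 ✓, 2 ✓, 3 ✓.
At position 4 the labels are {owned}, so ¬valid ∧ ¬excl → ¬owned is false there. This is the first violation.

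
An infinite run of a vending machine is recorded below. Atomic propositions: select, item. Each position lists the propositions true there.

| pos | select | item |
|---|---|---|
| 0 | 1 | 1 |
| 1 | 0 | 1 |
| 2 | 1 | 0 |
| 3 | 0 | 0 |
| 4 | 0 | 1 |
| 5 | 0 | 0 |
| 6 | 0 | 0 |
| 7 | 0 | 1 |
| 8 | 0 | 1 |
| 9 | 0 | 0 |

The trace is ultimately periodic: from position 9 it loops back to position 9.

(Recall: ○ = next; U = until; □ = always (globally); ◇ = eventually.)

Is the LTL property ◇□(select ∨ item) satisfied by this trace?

No

□(select ∨ item) is false at every position 0..9, so it never becomes true and ◇□(select ∨ item) fails.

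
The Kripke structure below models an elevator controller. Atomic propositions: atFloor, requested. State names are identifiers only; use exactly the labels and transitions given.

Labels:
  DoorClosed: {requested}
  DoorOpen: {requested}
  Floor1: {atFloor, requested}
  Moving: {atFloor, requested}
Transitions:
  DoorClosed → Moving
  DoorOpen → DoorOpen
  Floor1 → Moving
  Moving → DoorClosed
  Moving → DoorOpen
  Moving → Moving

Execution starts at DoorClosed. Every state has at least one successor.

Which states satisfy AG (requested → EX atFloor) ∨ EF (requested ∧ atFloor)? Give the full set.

States satisfying requested → EX atFloor: {DoorClosed, Floor1, Moving}.
States satisfying AG (requested → EX atFloor): ∅.
States satisfying requested ∧ atFloor: {Floor1, Moving}.
States satisfying EF (requested ∧ atFloor): {DoorClosed, Floor1, Moving}.
States satisfying AG (requested → EX atFloor) ∨ EF (requested ∧ atFloor): {DoorClosed, Floor1, Moving}.

{DoorClosed, Floor1, Moving}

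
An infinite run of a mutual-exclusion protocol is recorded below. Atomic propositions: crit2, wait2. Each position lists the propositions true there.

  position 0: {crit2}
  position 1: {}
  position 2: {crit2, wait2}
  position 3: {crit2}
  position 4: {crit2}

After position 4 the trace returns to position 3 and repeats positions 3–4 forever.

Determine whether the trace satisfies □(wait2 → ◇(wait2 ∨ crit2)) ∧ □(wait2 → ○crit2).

wait2 → ◇(wait2 ∨ crit2) holds at every position 0..4, and those are all positions ever visited, so □(wait2 → ◇(wait2 ∨ crit2)) holds.
Positions where wait2 holds: 2.
Check ◇(wait2 ∨ crit2) at each: 2→ok.
wait2 → ○crit2 holds at every position 0..4, and those are all positions ever visited, so □(wait2 → ○crit2) holds.
Positions where wait2 holds: 2.
Check ○crit2 at each: 2→ok.
At position 0: □(wait2 → ◇(wait2 ∨ crit2)) is true; □(wait2 → ○crit2) is true; so □(wait2 → ◇(wait2 ∨ crit2)) ∧ □(wait2 → ○crit2) is true.

Holds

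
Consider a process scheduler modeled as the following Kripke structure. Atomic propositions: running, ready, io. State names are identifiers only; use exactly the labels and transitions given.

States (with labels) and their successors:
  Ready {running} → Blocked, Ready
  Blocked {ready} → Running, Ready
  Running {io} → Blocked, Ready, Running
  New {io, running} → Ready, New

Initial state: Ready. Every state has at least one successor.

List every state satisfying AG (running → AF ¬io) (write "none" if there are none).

{Ready, Blocked, Running}

States satisfying running → AF ¬io: {Ready, Blocked, Running}.
States satisfying AG (running → AF ¬io): {Ready, Blocked, Running}.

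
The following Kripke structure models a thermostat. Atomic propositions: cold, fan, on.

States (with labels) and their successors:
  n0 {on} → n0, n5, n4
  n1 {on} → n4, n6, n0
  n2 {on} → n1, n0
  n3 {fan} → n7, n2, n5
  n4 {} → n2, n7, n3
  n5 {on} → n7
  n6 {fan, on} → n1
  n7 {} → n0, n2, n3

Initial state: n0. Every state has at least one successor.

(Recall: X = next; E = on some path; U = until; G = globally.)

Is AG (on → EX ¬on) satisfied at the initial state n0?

Violated

States satisfying on → EX ¬on: {n0, n1, n3, n4, n5, n7}.
States satisfying AG (on → EX ¬on): ∅.
n2 is reachable from n0 and violates on → EX ¬on, so AG fails at n0.
n0 ∉ Sat(AG (on → EX ¬on)).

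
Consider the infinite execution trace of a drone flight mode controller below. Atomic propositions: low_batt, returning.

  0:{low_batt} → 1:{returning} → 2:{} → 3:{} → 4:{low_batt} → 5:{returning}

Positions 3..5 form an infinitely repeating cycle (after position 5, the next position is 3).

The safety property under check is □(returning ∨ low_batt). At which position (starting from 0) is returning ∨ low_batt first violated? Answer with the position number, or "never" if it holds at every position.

2

Check returning ∨ low_batt at each position in order: 0 ✓, 1 ✓.
At position 2 the labels are {}, so returning ∨ low_batt is false there. This is the first violation.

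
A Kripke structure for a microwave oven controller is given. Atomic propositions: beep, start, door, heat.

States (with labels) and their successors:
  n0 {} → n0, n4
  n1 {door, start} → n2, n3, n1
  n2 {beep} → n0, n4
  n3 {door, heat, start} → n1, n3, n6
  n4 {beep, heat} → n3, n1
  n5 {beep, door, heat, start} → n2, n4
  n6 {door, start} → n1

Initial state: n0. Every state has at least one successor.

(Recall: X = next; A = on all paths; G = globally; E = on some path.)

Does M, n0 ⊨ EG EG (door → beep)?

Yes

States satisfying EG (door → beep): {n0, n2, n5}.
States satisfying EG EG (door → beep): {n0, n2, n5}.
n0 ∈ Sat(EG EG (door → beep)).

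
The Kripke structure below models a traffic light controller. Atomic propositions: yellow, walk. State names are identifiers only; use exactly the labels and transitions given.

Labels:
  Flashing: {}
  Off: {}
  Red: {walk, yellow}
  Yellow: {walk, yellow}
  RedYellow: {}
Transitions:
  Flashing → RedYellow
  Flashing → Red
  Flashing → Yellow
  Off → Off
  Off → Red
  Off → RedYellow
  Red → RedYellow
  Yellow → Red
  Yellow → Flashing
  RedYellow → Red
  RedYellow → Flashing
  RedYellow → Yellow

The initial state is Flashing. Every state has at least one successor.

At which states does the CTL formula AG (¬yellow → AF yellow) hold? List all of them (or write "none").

States satisfying ¬yellow → AF yellow: {Red, Yellow}.
States satisfying AG (¬yellow → AF yellow): ∅.

none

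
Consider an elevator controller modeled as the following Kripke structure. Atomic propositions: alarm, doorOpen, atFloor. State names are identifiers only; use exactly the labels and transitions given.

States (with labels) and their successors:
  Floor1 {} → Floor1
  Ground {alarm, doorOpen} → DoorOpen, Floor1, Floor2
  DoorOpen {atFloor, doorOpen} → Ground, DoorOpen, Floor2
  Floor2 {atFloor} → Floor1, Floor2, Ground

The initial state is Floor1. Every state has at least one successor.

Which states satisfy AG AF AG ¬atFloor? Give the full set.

States satisfying AF AG ¬atFloor: {Floor1}.
States satisfying AG AF AG ¬atFloor: {Floor1}.

{Floor1}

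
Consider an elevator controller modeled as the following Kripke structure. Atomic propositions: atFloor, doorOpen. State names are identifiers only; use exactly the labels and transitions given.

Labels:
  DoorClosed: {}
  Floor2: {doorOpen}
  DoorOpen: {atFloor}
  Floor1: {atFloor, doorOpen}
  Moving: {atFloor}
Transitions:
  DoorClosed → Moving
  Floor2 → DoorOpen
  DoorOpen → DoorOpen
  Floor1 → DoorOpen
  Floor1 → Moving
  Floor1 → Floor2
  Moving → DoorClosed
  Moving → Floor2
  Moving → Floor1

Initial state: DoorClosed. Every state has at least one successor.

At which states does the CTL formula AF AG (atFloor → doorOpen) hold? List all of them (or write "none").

States satisfying AG (atFloor → doorOpen): ∅.
States satisfying AF AG (atFloor → doorOpen): ∅.

none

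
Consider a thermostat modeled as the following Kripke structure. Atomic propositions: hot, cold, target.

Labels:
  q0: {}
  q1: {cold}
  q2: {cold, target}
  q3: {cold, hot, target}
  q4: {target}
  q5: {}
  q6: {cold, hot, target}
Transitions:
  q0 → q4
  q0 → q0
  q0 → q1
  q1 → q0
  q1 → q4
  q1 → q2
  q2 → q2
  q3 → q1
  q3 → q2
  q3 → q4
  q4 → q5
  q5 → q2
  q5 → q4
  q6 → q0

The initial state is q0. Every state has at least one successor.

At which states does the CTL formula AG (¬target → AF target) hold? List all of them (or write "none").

States satisfying ¬target → AF target: {q2, q3, q4, q5, q6}.
States satisfying AG (¬target → AF target): {q2, q4, q5}.

{q2, q4, q5}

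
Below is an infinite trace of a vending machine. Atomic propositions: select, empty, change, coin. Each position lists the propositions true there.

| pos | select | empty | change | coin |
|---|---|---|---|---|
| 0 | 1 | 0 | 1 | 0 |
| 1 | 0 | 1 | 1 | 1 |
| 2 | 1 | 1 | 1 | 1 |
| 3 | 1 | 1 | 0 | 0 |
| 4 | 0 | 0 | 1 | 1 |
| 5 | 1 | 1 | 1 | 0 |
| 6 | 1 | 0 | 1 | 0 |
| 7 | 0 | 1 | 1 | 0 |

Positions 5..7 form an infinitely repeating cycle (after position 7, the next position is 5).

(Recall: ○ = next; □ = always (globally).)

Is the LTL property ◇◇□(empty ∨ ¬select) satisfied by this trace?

Does not hold

◇□(empty ∨ ¬select) is false at every position 0..7, so it never becomes true and ◇◇□(empty ∨ ¬select) fails.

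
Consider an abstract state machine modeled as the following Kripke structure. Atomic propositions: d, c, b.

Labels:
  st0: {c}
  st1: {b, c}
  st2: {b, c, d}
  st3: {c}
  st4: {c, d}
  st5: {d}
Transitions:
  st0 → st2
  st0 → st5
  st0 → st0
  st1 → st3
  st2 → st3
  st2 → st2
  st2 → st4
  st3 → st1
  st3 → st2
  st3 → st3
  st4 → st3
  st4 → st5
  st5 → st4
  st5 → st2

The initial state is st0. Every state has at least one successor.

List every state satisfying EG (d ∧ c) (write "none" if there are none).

{st2}

States satisfying d ∧ c: {st2, st4}.
States satisfying EG (d ∧ c): {st2}.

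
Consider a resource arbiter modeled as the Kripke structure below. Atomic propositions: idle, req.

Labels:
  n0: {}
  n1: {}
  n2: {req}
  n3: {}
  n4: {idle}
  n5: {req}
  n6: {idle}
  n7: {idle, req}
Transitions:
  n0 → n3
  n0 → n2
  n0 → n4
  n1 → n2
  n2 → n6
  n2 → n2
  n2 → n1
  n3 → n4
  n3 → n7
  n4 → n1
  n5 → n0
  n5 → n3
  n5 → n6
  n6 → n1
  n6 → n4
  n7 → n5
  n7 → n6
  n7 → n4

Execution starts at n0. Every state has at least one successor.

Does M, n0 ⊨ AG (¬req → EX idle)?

Does not hold

States satisfying ¬req → EX idle: {n0, n2, n3, n5, n6, n7}.
States satisfying AG (¬req → EX idle): ∅.
n1 is reachable from n0 and violates ¬req → EX idle, so AG fails at n0.
n0 ∉ Sat(AG (¬req → EX idle)).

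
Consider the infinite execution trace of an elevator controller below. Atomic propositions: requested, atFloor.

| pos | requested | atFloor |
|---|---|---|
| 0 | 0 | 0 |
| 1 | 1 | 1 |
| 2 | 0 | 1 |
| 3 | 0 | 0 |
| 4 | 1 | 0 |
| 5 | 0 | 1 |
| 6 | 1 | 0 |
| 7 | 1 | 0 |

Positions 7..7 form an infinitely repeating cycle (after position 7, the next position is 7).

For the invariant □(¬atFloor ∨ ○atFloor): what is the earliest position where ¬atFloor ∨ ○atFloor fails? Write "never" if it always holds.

2

Check ¬atFloor ∨ ○atFloor at each position in order: 0 ✓, 1 ✓.
At position 2 the labels are {atFloor} and the next position 3 has {}, so ¬atFloor ∨ ○atFloor is false there. This is the first violation.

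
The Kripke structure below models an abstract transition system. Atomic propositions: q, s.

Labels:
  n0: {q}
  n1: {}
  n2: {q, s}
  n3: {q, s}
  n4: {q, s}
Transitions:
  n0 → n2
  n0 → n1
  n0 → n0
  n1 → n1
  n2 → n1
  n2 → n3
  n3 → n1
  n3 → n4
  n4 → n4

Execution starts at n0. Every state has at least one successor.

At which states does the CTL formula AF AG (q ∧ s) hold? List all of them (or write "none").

States satisfying AG (q ∧ s): {n4}.
States satisfying AF AG (q ∧ s): {n4}.

{n4}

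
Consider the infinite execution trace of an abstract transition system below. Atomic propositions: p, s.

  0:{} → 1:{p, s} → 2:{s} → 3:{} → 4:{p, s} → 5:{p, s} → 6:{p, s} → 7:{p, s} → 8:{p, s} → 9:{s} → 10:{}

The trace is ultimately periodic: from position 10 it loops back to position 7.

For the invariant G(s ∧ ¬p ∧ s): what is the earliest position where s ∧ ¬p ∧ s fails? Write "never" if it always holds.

0

At position 0 the labels are {}, so s ∧ ¬p ∧ s is false there. This is the first violation.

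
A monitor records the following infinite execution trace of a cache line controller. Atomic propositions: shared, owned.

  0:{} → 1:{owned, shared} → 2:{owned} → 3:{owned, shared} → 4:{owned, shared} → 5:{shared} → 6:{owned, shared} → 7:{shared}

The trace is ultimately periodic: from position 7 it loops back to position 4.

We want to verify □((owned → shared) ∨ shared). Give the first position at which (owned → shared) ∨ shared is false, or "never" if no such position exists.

2

Check (owned → shared) ∨ shared at each position in order: 0 ✓, 1 ✓.
At position 2 the labels are {owned}, so (owned → shared) ∨ shared is false there. This is the first violation.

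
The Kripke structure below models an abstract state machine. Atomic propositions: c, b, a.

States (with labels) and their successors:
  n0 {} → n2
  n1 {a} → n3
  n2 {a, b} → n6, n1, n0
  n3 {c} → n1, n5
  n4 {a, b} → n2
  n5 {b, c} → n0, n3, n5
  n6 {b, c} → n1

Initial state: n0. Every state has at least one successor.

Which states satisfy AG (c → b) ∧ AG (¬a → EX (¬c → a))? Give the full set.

none

States satisfying c → b: {n0, n1, n2, n4, n5, n6}.
States satisfying AG (c → b): ∅.
States satisfying ¬a → EX (¬c → a): {n0, n1, n2, n3, n4, n5, n6}.
States satisfying AG (¬a → EX (¬c → a)): {n0, n1, n2, n3, n4, n5, n6}.
States satisfying AG (c → b) ∧ AG (¬a → EX (¬c → a)): ∅.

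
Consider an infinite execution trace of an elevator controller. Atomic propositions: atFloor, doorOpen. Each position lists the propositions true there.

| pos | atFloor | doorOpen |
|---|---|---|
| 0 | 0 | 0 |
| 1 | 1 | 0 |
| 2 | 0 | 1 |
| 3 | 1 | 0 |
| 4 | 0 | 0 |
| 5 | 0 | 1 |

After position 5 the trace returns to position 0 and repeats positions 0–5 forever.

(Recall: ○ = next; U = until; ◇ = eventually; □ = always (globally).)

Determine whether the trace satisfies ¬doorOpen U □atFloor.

Does not hold

Walking from position 0: at position 2, □atFloor has not yet held and ¬doorOpen fails, so ¬doorOpen U □atFloor is false.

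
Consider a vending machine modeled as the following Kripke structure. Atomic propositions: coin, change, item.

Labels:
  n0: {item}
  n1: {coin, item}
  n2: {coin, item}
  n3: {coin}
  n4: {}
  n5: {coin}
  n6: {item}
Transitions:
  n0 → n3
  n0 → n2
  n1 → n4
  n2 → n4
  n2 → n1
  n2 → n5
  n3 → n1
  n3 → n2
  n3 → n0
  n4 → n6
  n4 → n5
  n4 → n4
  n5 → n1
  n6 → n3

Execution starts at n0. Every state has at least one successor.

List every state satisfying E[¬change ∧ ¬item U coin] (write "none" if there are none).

States satisfying ¬change ∧ ¬item: {n3, n4, n5}.
States satisfying coin: {n1, n2, n3, n5}.
States satisfying E[¬change ∧ ¬item U coin]: {n1, n2, n3, n4, n5}.

{n1, n2, n3, n4, n5}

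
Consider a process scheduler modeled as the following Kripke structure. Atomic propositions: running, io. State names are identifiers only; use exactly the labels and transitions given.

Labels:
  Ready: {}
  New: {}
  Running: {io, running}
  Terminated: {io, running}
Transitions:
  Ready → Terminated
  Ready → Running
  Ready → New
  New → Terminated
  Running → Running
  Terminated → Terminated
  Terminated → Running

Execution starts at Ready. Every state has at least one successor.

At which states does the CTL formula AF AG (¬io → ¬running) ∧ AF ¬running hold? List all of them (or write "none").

{Ready, New}

States satisfying AG (¬io → ¬running): {Ready, New, Running, Terminated}.
States satisfying AF AG (¬io → ¬running): {Ready, New, Running, Terminated}.
States satisfying ¬running: {Ready, New}.
States satisfying AF ¬running: {Ready, New}.
States satisfying AF AG (¬io → ¬running) ∧ AF ¬running: {Ready, New}.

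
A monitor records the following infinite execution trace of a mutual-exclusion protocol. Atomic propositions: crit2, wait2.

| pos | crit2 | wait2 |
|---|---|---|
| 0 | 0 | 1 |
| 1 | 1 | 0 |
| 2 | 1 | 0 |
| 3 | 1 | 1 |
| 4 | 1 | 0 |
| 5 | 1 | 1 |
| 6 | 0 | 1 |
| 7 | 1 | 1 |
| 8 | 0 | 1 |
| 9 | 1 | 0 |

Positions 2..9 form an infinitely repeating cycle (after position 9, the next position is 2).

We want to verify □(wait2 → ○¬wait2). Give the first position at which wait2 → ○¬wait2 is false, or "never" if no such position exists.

Check wait2 → ○¬wait2 at each position in order: 0 ✓, 1 ✓, 2 ✓, 3 ✓, 4 ✓.
At position 5 the labels are {crit2, wait2} and the next position 6 has {wait2}, so wait2 → ○¬wait2 is false there. This is the first violation.

5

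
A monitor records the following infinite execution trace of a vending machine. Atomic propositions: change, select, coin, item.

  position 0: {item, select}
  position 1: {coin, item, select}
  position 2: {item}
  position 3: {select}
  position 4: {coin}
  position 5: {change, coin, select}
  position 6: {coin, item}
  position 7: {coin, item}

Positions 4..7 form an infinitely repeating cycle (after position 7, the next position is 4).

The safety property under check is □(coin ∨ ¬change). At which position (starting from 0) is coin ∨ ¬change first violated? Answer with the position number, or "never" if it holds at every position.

never

coin ∨ ¬change holds at every position 0..7, and those are all the positions the trace ever visits, so the invariant □(coin ∨ ¬change) is never violated.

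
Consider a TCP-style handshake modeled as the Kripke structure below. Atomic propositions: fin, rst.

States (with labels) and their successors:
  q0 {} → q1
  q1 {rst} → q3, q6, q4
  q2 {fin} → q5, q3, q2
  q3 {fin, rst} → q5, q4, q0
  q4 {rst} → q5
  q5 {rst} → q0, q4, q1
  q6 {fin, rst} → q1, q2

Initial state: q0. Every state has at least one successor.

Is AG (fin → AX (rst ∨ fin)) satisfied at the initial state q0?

No

States satisfying fin → AX (rst ∨ fin): {q0, q1, q2, q4, q5, q6}.
States satisfying AG (fin → AX (rst ∨ fin)): ∅.
q3 is reachable from q0 and violates fin → AX (rst ∨ fin), so AG fails at q0.
q0 ∉ Sat(AG (fin → AX (rst ∨ fin))).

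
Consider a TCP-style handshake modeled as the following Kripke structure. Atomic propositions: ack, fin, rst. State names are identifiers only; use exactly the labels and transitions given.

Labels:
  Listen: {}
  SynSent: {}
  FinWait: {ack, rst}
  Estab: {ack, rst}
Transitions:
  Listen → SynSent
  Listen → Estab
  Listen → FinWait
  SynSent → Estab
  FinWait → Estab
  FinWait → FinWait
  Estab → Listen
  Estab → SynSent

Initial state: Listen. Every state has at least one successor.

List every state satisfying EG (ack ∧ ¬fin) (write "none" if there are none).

States satisfying ack ∧ ¬fin: {FinWait, Estab}.
States satisfying EG (ack ∧ ¬fin): {FinWait}.

{FinWait}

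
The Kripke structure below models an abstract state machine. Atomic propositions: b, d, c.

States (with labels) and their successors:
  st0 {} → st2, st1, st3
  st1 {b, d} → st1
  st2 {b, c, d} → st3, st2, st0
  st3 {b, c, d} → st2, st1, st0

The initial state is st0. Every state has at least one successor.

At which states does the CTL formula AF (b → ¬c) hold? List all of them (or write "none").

{st0, st1}

States satisfying b → ¬c: {st0, st1}.
States satisfying AF (b → ¬c): {st0, st1}.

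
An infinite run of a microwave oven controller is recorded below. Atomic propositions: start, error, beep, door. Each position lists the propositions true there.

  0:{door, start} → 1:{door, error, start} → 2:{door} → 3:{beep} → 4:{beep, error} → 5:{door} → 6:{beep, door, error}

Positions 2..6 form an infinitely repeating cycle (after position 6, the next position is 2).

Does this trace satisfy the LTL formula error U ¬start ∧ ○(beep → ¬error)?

Does not hold

Walking from position 0: at position 0, ¬start has not yet held and error fails, so error U ¬start is false.
The position after 0 is 1; beep → ¬error is true there.
At position 0: error U ¬start is false; ○(beep → ¬error) is true; so error U ¬start ∧ ○(beep → ¬error) is false.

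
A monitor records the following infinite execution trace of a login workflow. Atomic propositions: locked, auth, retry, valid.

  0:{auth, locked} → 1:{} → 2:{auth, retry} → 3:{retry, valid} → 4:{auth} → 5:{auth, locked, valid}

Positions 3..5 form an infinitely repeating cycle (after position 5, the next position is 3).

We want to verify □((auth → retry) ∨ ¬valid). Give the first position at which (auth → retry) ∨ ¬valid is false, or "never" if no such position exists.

Check (auth → retry) ∨ ¬valid at each position in order: 0 ✓, 1 ✓, 2 ✓, 3 ✓, 4 ✓.
At position 5 the labels are {auth, locked, valid}, so (auth → retry) ∨ ¬valid is false there. This is the first violation.

5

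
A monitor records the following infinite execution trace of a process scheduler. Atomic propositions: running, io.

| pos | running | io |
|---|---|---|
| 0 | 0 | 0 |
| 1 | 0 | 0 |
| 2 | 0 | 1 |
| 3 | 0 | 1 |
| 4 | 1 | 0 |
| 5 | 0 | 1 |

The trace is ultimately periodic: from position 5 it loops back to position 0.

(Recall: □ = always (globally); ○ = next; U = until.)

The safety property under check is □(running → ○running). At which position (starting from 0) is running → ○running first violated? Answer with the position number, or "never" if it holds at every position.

4

Check running → ○running at each position in order: 0 ✓, 1 ✓, 2 ✓, 3 ✓.
At position 4 the labels are {running} and the next position 5 has {io}, so running → ○running is false there. This is the first violation.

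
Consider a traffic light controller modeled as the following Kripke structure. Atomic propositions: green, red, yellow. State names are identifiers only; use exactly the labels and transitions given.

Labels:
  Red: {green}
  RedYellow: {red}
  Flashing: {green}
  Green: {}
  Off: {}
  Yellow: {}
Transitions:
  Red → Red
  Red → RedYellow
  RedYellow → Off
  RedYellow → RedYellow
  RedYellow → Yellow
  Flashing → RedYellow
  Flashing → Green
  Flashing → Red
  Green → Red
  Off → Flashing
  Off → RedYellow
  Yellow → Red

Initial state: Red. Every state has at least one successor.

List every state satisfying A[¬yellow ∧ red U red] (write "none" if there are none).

{RedYellow}

States satisfying ¬yellow ∧ red: {RedYellow}.
States satisfying red: {RedYellow}.
States satisfying A[¬yellow ∧ red U red]: {RedYellow}.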